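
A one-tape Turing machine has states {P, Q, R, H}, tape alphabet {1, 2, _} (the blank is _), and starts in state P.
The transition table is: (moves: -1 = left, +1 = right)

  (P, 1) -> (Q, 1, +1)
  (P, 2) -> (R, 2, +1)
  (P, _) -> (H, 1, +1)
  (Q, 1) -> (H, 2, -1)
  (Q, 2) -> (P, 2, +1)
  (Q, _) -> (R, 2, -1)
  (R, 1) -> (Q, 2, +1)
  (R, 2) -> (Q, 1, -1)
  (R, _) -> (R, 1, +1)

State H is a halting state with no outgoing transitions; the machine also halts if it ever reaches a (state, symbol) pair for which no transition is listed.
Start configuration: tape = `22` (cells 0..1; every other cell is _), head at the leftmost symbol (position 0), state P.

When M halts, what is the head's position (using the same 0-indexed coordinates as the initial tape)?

P | [2]2___   read 2 → write 2, move +1, go to R
R | 2[2]___   read 2 → write 1, move -1, go to Q
Q | [2]1___   read 2 → write 2, move +1, go to P
P | 2[1]___   read 1 → write 1, move +1, go to Q
Q | 21[_]__   read _ → write 2, move -1, go to R
R | 2[1]2__   read 1 → write 2, move +1, go to Q
Q | 22[2]__   read 2 → write 2, move +1, go to P
P | 222[_]_   read _ → write 1, move +1, go to H
H | 2221[_]
At halt the head is at cell 4.

4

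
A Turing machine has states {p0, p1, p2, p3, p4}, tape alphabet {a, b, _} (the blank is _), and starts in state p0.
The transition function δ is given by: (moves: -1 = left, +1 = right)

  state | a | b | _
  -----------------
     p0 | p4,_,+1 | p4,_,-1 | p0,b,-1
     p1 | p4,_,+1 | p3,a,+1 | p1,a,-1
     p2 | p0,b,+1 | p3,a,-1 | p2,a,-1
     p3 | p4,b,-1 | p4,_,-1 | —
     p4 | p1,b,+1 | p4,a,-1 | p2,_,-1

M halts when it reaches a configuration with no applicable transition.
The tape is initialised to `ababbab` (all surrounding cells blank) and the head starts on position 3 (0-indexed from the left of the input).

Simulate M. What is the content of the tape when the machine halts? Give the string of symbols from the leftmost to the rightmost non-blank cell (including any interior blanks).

p0 | aba[b]bab_   read b → write _, move -1, go to p4
p4 | ab[a]_bab_   read a → write b, move +1, go to p1
p1 | abb[_]bab_   read _ → write a, move -1, go to p1
p1 | ab[b]abab_   read b → write a, move +1, go to p3
p3 | aba[a]bab_   read a → write b, move -1, go to p4
p4 | ab[a]bbab_   read a → write b, move +1, go to p1
p1 | abb[b]bab_   read b → write a, move +1, go to p3
p3 | abba[b]ab_   read b → write _, move -1, go to p4
p4 | abb[a]_ab_   read a → write b, move +1, go to p1
p1 | abbb[_]ab_   read _ → write a, move -1, go to p1
p1 | abb[b]aab_   read b → write a, move +1, go to p3
p3 | abba[a]ab_   read a → write b, move -1, go to p4
p4 | abb[a]bab_   read a → write b, move +1, go to p1
p1 | abbb[b]ab_   read b → write a, move +1, go to p3
p3 | abbba[a]b_   read a → write b, move -1, go to p4
p4 | abbb[a]bb_   read a → write b, move +1, go to p1
p1 | abbbb[b]b_   read b → write a, move +1, go to p3
p3 | abbbba[b]_   read b → write _, move -1, go to p4
p4 | abbbb[a]__   read a → write b, move +1, go to p1
p1 | abbbbb[_]_   read _ → write a, move -1, go to p1
p1 | abbbb[b]a_   read b → write a, move +1, go to p3
p3 | abbbba[a]_   read a → write b, move -1, go to p4
p4 | abbbb[a]b_   read a → write b, move +1, go to p1
p1 | abbbbb[b]_   read b → write a, move +1, go to p3
p3 | abbbbba[_]
The non-blank tape span at halt is abbbbba.

abbbbba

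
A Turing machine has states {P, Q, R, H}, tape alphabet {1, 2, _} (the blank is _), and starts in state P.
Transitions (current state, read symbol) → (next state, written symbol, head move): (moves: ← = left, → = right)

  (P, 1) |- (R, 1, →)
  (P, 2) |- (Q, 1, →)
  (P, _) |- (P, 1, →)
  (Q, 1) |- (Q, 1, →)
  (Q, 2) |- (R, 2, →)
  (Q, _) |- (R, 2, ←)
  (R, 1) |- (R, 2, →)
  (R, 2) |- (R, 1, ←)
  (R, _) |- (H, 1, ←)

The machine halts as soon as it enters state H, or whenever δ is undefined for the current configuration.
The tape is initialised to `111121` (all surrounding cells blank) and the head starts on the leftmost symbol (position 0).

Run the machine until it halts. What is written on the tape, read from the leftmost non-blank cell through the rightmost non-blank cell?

2222221

P | [1]11121_   read 1 → write 1, move →, go to R
R | 1[1]1121_   read 1 → write 2, move →, go to R
R | 12[1]121_   read 1 → write 2, move →, go to R
R | 122[1]21_   read 1 → write 2, move →, go to R
R | 1222[2]1_   read 2 → write 1, move ←, go to R
R | 122[2]11_   read 2 → write 1, move ←, go to R
R | 12[2]111_   read 2 → write 1, move ←, go to R
R | 1[2]1111_   read 2 → write 1, move ←, go to R
R | [1]11111_   read 1 → write 2, move →, go to R
R | 2[1]1111_   read 1 → write 2, move →, go to R
R | 22[1]111_   read 1 → write 2, move →, go to R
R | 222[1]11_   read 1 → write 2, move →, go to R
R | 2222[1]1_   read 1 → write 2, move →, go to R
R | 22222[1]_   read 1 → write 2, move →, go to R
R | 222222[_]   read _ → write 1, move ←, go to H
H | 22222[2]1
The non-blank tape span at halt is 2222221.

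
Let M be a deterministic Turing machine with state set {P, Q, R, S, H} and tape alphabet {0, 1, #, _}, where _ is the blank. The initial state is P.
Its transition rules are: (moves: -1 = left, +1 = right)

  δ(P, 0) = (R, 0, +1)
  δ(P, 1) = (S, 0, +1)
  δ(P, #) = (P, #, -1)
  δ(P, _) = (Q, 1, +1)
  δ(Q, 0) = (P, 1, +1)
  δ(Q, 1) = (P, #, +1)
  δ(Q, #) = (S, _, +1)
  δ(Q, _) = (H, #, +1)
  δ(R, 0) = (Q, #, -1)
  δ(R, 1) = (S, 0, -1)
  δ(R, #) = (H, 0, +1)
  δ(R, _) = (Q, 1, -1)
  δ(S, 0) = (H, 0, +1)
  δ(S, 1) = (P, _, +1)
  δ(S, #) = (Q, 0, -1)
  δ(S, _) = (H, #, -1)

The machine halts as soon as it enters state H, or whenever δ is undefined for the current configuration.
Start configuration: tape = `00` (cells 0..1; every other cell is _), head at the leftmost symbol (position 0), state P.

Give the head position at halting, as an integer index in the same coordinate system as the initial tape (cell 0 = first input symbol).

state=P head=0 tape=[0]0__   (P,0)→(R,0,+1)
state=R head=1 tape=0[0]__   (R,0)→(Q,#,-1)
state=Q head=0 tape=[0]#__   (Q,0)→(P,1,+1)
state=P head=1 tape=1[#]__   (P,#)→(P,#,-1)
state=P head=0 tape=[1]#__   (P,1)→(S,0,+1)
state=S head=1 tape=0[#]__   (S,#)→(Q,0,-1)
state=Q head=0 tape=[0]0__   (Q,0)→(P,1,+1)
state=P head=1 tape=1[0]__   (P,0)→(R,0,+1)
state=R head=2 tape=10[_]_   (R,_)→(Q,1,-1)
state=Q head=1 tape=1[0]1_   (Q,0)→(P,1,+1)
state=P head=2 tape=11[1]_   (P,1)→(S,0,+1)
state=S head=3 tape=110[_]   (S,_)→(H,#,-1)
state=H head=2 tape=11[0]#
At halt the head is at cell 2.

2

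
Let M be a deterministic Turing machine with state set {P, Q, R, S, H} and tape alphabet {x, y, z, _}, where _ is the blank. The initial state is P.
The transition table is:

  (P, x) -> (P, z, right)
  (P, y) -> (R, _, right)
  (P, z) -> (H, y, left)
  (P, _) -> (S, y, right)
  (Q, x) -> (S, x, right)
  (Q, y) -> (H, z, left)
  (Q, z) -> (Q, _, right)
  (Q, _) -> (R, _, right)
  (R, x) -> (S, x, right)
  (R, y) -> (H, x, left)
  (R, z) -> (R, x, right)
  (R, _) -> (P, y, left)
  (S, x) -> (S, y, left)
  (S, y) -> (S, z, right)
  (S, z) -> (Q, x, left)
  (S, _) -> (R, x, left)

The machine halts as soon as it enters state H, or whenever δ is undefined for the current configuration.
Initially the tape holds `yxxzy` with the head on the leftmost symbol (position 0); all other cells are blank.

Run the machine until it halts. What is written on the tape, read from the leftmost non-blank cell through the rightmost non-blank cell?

zxyyyzy

P | ___[y]xxzy   read y → write _, move right, go to R
R | ____[x]xzy   read x → write x, move right, go to S
S | ____x[x]zy   read x → write y, move left, go to S
S | ____[x]yzy   read x → write y, move left, go to S
S | ___[_]yyzy   read _ → write x, move left, go to R
R | __[_]xyyzy   read _ → write y, move left, go to P
P | _[_]yxyyzy   read _ → write y, move right, go to S
S | _y[y]xyyzy   read y → write z, move right, go to S
S | _yz[x]yyzy   read x → write y, move left, go to S
S | _y[z]yyyzy   read z → write x, move left, go to Q
Q | _[y]xyyyzy   read y → write z, move left, go to H
H | [_]zxyyyzy
The non-blank tape span at halt is zxyyyzy.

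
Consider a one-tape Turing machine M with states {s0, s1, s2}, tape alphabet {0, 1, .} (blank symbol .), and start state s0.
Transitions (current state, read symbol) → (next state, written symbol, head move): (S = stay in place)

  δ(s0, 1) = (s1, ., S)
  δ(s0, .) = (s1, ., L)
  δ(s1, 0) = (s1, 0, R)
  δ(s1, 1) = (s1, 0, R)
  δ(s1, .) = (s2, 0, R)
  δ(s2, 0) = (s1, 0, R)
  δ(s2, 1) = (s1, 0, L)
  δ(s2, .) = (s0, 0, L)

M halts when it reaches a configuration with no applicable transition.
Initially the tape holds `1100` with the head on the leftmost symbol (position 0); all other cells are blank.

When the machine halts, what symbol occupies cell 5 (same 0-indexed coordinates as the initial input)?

state=s0 head=0 tape=[1]100..   (s0,1)→(s1,.,S)
state=s1 head=0 tape=[.]100..   (s1,.)→(s2,0,R)
state=s2 head=1 tape=0[1]00..   (s2,1)→(s1,0,L)
state=s1 head=0 tape=[0]000..   (s1,0)→(s1,0,R)
state=s1 head=1 tape=0[0]00..   (s1,0)→(s1,0,R)
state=s1 head=2 tape=00[0]0..   (s1,0)→(s1,0,R)
state=s1 head=3 tape=000[0]..   (s1,0)→(s1,0,R)
state=s1 head=4 tape=0000[.].   (s1,.)→(s2,0,R)
state=s2 head=5 tape=00000[.]   (s2,.)→(s0,0,L)
state=s0 head=4 tape=0000[0]0
Cell 5 holds 0 when M halts.

0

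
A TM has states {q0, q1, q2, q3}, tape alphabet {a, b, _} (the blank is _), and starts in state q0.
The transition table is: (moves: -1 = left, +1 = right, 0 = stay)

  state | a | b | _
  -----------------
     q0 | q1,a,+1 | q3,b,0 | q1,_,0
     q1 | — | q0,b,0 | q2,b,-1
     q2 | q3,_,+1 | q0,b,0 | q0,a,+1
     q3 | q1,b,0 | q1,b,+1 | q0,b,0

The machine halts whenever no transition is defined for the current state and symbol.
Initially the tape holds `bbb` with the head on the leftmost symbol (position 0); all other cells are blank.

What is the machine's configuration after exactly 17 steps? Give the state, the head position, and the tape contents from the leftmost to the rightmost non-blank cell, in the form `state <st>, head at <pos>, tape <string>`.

state q0, head at 3, tape bbbbb

q0 | [b]bb__   read b → write b, move 0, go to q3
q3 | [b]bb__   read b → write b, move +1, go to q1
q1 | b[b]b__   read b → write b, move 0, go to q0
q0 | b[b]b__   read b → write b, move 0, go to q3
q3 | b[b]b__   read b → write b, move +1, go to q1
q1 | bb[b]__   read b → write b, move 0, go to q0
q0 | bb[b]__   read b → write b, move 0, go to q3
q3 | bb[b]__   read b → write b, move +1, go to q1
q1 | bbb[_]_   read _ → write b, move -1, go to q2
q2 | bb[b]b_   read b → write b, move 0, go to q0
q0 | bb[b]b_   read b → write b, move 0, go to q3
q3 | bb[b]b_   read b → write b, move +1, go to q1
q1 | bbb[b]_   read b → write b, move 0, go to q0
q0 | bbb[b]_   read b → write b, move 0, go to q3
q3 | bbb[b]_   read b → write b, move +1, go to q1
q1 | bbbb[_]   read _ → write b, move -1, go to q2
q2 | bbb[b]b   read b → write b, move 0, go to q0
q0 | bbb[b]b
After 17 steps: state q0, head at 3, tape bbbbb.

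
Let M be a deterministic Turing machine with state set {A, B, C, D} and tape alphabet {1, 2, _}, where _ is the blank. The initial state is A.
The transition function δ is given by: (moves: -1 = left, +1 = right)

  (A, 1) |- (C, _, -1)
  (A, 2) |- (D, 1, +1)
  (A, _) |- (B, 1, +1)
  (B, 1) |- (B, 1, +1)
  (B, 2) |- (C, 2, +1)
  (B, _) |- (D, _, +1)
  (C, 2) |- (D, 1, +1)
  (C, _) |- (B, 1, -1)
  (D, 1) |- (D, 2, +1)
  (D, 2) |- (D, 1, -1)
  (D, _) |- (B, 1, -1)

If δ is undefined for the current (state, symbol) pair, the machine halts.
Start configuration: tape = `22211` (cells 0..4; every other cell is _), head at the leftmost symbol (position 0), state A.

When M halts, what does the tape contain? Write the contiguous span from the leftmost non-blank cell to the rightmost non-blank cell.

A | __[2]2211_   read 2 → write 1, move +1, go to D
D | __1[2]211_   read 2 → write 1, move -1, go to D
D | __[1]1211_   read 1 → write 2, move +1, go to D
D | __2[1]211_   read 1 → write 2, move +1, go to D
D | __22[2]11_   read 2 → write 1, move -1, go to D
D | __2[2]111_   read 2 → write 1, move -1, go to D
D | __[2]1111_   read 2 → write 1, move -1, go to D
D | _[_]11111_   read _ → write 1, move -1, go to B
B | [_]111111_   read _ → write _, move +1, go to D
D | _[1]11111_   read 1 → write 2, move +1, go to D
D | _2[1]1111_   read 1 → write 2, move +1, go to D
D | _22[1]111_   read 1 → write 2, move +1, go to D
D | _222[1]11_   read 1 → write 2, move +1, go to D
D | _2222[1]1_   read 1 → write 2, move +1, go to D
D | _22222[1]_   read 1 → write 2, move +1, go to D
D | _222222[_]   read _ → write 1, move -1, go to B
B | _22222[2]1   read 2 → write 2, move +1, go to C
C | _222222[1]
The non-blank tape span at halt is 2222221.

2222221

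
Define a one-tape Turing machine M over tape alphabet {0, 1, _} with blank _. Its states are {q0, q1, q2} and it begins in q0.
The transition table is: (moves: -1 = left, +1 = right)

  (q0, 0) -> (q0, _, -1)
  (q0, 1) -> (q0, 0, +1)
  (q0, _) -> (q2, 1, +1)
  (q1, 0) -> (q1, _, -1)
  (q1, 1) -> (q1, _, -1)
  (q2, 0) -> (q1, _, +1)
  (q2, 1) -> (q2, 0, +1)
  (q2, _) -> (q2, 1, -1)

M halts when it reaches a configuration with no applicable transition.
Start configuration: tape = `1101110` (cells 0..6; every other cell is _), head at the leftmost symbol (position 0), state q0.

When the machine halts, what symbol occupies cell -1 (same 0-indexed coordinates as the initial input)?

state=q0 head=0 tape=_[1]101110   (q0,1)→(q0,0,+1)
state=q0 head=1 tape=_0[1]01110   (q0,1)→(q0,0,+1)
state=q0 head=2 tape=_00[0]1110   (q0,0)→(q0,_,-1)
state=q0 head=1 tape=_0[0]_1110   (q0,0)→(q0,_,-1)
state=q0 head=0 tape=_[0]__1110   (q0,0)→(q0,_,-1)
state=q0 head=-1 tape=[_]___1110   (q0,_)→(q2,1,+1)
state=q2 head=0 tape=1[_]__1110   (q2,_)→(q2,1,-1)
state=q2 head=-1 tape=[1]1__1110   (q2,1)→(q2,0,+1)
state=q2 head=0 tape=0[1]__1110   (q2,1)→(q2,0,+1)
state=q2 head=1 tape=00[_]_1110   (q2,_)→(q2,1,-1)
state=q2 head=0 tape=0[0]1_1110   (q2,0)→(q1,_,+1)
state=q1 head=1 tape=0_[1]_1110   (q1,1)→(q1,_,-1)
state=q1 head=0 tape=0[_]__1110
Cell -1 holds 0 when M halts.

0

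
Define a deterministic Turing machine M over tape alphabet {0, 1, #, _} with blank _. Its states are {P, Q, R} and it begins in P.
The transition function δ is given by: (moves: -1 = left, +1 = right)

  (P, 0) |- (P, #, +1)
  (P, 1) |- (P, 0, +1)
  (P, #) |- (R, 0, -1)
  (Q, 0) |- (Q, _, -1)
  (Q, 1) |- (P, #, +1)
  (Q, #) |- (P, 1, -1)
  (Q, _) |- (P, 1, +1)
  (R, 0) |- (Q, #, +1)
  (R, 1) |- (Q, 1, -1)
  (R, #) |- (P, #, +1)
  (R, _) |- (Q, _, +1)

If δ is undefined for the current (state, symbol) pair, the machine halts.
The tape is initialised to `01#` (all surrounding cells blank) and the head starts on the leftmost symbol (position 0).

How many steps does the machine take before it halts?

P | _[0]1#   read 0 → write #, move +1, go to P
P | _#[1]#   read 1 → write 0, move +1, go to P
P | _#0[#]   read # → write 0, move -1, go to R
R | _#[0]0   read 0 → write #, move +1, go to Q
Q | _##[0]   read 0 → write _, move -1, go to Q
Q | _#[#]_   read # → write 1, move -1, go to P
P | _[#]1_   read # → write 0, move -1, go to R
R | [_]01_   read _ → write _, move +1, go to Q
Q | _[0]1_   read 0 → write _, move -1, go to Q
Q | [_]_1_   read _ → write 1, move +1, go to P
P | 1[_]1_
M halts after 10 transitions.

10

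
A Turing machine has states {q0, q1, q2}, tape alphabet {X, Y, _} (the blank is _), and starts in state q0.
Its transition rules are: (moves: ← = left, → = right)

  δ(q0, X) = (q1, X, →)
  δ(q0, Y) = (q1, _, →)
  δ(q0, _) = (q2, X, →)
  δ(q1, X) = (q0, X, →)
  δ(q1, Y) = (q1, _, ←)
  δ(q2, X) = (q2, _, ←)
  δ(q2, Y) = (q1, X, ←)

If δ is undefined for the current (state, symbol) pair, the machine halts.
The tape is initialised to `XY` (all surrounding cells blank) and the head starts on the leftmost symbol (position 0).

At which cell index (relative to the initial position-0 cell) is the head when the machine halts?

state=q0 head=0 tape=[X]Y_   (q0,X)→(q1,X,→)
state=q1 head=1 tape=X[Y]_   (q1,Y)→(q1,_,←)
state=q1 head=0 tape=[X]__   (q1,X)→(q0,X,→)
state=q0 head=1 tape=X[_]_   (q0,_)→(q2,X,→)
state=q2 head=2 tape=XX[_]
At halt the head is at cell 2.

2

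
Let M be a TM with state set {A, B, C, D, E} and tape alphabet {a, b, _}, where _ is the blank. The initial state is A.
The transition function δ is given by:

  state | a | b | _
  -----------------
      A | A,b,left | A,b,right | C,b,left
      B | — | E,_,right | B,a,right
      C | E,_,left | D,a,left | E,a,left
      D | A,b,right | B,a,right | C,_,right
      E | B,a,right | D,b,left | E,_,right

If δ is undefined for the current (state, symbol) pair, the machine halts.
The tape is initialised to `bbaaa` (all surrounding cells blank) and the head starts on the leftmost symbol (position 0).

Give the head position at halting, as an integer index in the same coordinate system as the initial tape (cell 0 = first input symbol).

state=A head=0 tape=[b]baaa_   (A,b)→(A,b,right)
state=A head=1 tape=b[b]aaa_   (A,b)→(A,b,right)
state=A head=2 tape=bb[a]aa_   (A,a)→(A,b,left)
state=A head=1 tape=b[b]baa_   (A,b)→(A,b,right)
state=A head=2 tape=bb[b]aa_   (A,b)→(A,b,right)
state=A head=3 tape=bbb[a]a_   (A,a)→(A,b,left)
state=A head=2 tape=bb[b]ba_   (A,b)→(A,b,right)
state=A head=3 tape=bbb[b]a_   (A,b)→(A,b,right)
state=A head=4 tape=bbbb[a]_   (A,a)→(A,b,left)
state=A head=3 tape=bbb[b]b_   (A,b)→(A,b,right)
state=A head=4 tape=bbbb[b]_   (A,b)→(A,b,right)
state=A head=5 tape=bbbbb[_]   (A,_)→(C,b,left)
state=C head=4 tape=bbbb[b]b   (C,b)→(D,a,left)
state=D head=3 tape=bbb[b]ab   (D,b)→(B,a,right)
state=B head=4 tape=bbba[a]b
At halt the head is at cell 4.

4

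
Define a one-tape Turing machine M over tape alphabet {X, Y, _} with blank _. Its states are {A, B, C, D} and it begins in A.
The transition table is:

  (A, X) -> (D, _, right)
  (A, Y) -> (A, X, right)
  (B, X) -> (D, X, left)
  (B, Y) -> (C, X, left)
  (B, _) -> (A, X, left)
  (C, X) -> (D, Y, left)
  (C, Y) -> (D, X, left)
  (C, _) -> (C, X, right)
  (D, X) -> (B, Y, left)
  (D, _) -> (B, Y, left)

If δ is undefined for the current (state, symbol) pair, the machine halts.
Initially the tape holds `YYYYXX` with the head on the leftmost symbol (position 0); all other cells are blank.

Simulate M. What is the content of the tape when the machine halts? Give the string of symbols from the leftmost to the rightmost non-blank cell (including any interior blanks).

XYYYYY

state=A head=0 tape=_[Y]YYYXX   (A,Y)→(A,X,right)
state=A head=1 tape=_X[Y]YYXX   (A,Y)→(A,X,right)
state=A head=2 tape=_XX[Y]YXX   (A,Y)→(A,X,right)
state=A head=3 tape=_XXX[Y]XX   (A,Y)→(A,X,right)
state=A head=4 tape=_XXXX[X]X   (A,X)→(D,_,right)
state=D head=5 tape=_XXXX_[X]   (D,X)→(B,Y,left)
state=B head=4 tape=_XXXX[_]Y   (B,_)→(A,X,left)
state=A head=3 tape=_XXX[X]XY   (A,X)→(D,_,right)
state=D head=4 tape=_XXX_[X]Y   (D,X)→(B,Y,left)
state=B head=3 tape=_XXX[_]YY   (B,_)→(A,X,left)
state=A head=2 tape=_XX[X]XYY   (A,X)→(D,_,right)
state=D head=3 tape=_XX_[X]YY   (D,X)→(B,Y,left)
state=B head=2 tape=_XX[_]YYY   (B,_)→(A,X,left)
state=A head=1 tape=_X[X]XYYY   (A,X)→(D,_,right)
state=D head=2 tape=_X_[X]YYY   (D,X)→(B,Y,left)
state=B head=1 tape=_X[_]YYYY   (B,_)→(A,X,left)
state=A head=0 tape=_[X]XYYYY   (A,X)→(D,_,right)
state=D head=1 tape=__[X]YYYY   (D,X)→(B,Y,left)
state=B head=0 tape=_[_]YYYYY   (B,_)→(A,X,left)
state=A head=-1 tape=[_]XYYYYY
The non-blank tape span at halt is XYYYYY.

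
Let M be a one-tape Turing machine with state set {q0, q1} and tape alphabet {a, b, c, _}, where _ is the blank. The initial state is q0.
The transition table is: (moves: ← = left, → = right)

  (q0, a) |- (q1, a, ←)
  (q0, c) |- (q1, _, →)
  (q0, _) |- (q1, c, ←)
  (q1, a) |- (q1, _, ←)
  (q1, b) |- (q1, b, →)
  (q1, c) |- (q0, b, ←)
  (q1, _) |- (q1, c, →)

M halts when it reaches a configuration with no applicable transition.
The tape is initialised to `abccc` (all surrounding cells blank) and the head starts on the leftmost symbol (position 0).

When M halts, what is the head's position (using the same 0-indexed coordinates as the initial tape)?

q0 | ___[a]bccc   read a → write a, move ←, go to q1
q1 | __[_]abccc   read _ → write c, move →, go to q1
q1 | __c[a]bccc   read a → write _, move ←, go to q1
q1 | __[c]_bccc   read c → write b, move ←, go to q0
q0 | _[_]b_bccc   read _ → write c, move ←, go to q1
q1 | [_]cb_bccc   read _ → write c, move →, go to q1
q1 | c[c]b_bccc   read c → write b, move ←, go to q0
q0 | [c]bb_bccc   read c → write _, move →, go to q1
q1 | _[b]b_bccc   read b → write b, move →, go to q1
q1 | _b[b]_bccc   read b → write b, move →, go to q1
q1 | _bb[_]bccc   read _ → write c, move →, go to q1
q1 | _bbc[b]ccc   read b → write b, move →, go to q1
q1 | _bbcb[c]cc   read c → write b, move ←, go to q0
q0 | _bbc[b]bcc
At halt the head is at cell 1.

1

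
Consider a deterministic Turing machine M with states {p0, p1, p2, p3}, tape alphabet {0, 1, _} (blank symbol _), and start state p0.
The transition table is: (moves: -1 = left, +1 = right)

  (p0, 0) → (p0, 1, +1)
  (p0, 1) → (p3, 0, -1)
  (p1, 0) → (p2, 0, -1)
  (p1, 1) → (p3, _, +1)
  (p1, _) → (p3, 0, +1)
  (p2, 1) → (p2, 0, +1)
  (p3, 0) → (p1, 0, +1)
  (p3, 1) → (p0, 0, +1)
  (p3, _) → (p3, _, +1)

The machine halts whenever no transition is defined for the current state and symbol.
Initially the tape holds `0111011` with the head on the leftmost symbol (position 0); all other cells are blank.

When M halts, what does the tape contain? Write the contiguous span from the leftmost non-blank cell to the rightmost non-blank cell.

state=p0 head=0 tape=[0]111011_   (p0,0)→(p0,1,+1)
state=p0 head=1 tape=1[1]11011_   (p0,1)→(p3,0,-1)
state=p3 head=0 tape=[1]011011_   (p3,1)→(p0,0,+1)
state=p0 head=1 tape=0[0]11011_   (p0,0)→(p0,1,+1)
state=p0 head=2 tape=01[1]1011_   (p0,1)→(p3,0,-1)
state=p3 head=1 tape=0[1]01011_   (p3,1)→(p0,0,+1)
state=p0 head=2 tape=00[0]1011_   (p0,0)→(p0,1,+1)
state=p0 head=3 tape=001[1]011_   (p0,1)→(p3,0,-1)
state=p3 head=2 tape=00[1]0011_   (p3,1)→(p0,0,+1)
state=p0 head=3 tape=000[0]011_   (p0,0)→(p0,1,+1)
state=p0 head=4 tape=0001[0]11_   (p0,0)→(p0,1,+1)
state=p0 head=5 tape=00011[1]1_   (p0,1)→(p3,0,-1)
state=p3 head=4 tape=0001[1]01_   (p3,1)→(p0,0,+1)
state=p0 head=5 tape=00010[0]1_   (p0,0)→(p0,1,+1)
state=p0 head=6 tape=000101[1]_   (p0,1)→(p3,0,-1)
state=p3 head=5 tape=00010[1]0_   (p3,1)→(p0,0,+1)
state=p0 head=6 tape=000100[0]_   (p0,0)→(p0,1,+1)
state=p0 head=7 tape=0001001[_]
The non-blank tape span at halt is 0001001.

0001001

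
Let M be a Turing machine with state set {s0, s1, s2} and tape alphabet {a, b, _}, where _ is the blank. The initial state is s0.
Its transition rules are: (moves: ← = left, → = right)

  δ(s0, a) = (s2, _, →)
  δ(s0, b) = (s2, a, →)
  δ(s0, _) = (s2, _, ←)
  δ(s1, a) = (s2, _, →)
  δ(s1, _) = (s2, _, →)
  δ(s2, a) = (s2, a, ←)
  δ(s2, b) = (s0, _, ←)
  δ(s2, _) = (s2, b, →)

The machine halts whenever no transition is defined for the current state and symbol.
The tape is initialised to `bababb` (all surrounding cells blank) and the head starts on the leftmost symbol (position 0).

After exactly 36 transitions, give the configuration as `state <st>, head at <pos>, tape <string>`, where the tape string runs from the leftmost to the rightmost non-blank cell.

s0 | _____[b]ababb   read b → write a, move →, go to s2
s2 | _____a[a]babb   read a → write a, move ←, go to s2
s2 | _____[a]ababb   read a → write a, move ←, go to s2
s2 | ____[_]aababb   read _ → write b, move →, go to s2
s2 | ____b[a]ababb   read a → write a, move ←, go to s2
s2 | ____[b]aababb   read b → write _, move ←, go to s0
s0 | ___[_]_aababb   read _ → write _, move ←, go to s2
s2 | __[_]__aababb   read _ → write b, move →, go to s2
s2 | __b[_]_aababb   read _ → write b, move →, go to s2
s2 | __bb[_]aababb   read _ → write b, move →, go to s2
s2 | __bbb[a]ababb   read a → write a, move ←, go to s2
s2 | __bb[b]aababb   read b → write _, move ←, go to s0
s0 | __b[b]_aababb   read b → write a, move →, go to s2
s2 | __ba[_]aababb   read _ → write b, move →, go to s2
s2 | __bab[a]ababb   read a → write a, move ←, go to s2
s2 | __ba[b]aababb   read b → write _, move ←, go to s0
s0 | __b[a]_aababb   read a → write _, move →, go to s2
s2 | __b_[_]aababb   read _ → write b, move →, go to s2
s2 | __b_b[a]ababb   read a → write a, move ←, go to s2
s2 | __b_[b]aababb   read b → write _, move ←, go to s0
s0 | __b[_]_aababb   read _ → write _, move ←, go to s2
s2 | __[b]__aababb   read b → write _, move ←, go to s0
s0 | _[_]___aababb   read _ → write _, move ←, go to s2
s2 | [_]____aababb   read _ → write b, move →, go to s2
s2 | b[_]___aababb   read _ → write b, move →, go to s2
s2 | bb[_]__aababb   read _ → write b, move →, go to s2
s2 | bbb[_]_aababb   read _ → write b, move →, go to s2
s2 | bbbb[_]aababb   read _ → write b, move →, go to s2
s2 | bbbbb[a]ababb   read a → write a, move ←, go to s2
s2 | bbbb[b]aababb   read b → write _, move ←, go to s0
s0 | bbb[b]_aababb   read b → write a, move →, go to s2
s2 | bbba[_]aababb   read _ → write b, move →, go to s2
s2 | bbbab[a]ababb   read a → write a, move ←, go to s2
s2 | bbba[b]aababb   read b → write _, move ←, go to s0
s0 | bbb[a]_aababb   read a → write _, move →, go to s2
s2 | bbb_[_]aababb   read _ → write b, move →, go to s2
s2 | bbb_b[a]ababb
After 36 steps: state s2, head at 0, tape bbb_baababb.

state s2, head at 0, tape bbb_baababb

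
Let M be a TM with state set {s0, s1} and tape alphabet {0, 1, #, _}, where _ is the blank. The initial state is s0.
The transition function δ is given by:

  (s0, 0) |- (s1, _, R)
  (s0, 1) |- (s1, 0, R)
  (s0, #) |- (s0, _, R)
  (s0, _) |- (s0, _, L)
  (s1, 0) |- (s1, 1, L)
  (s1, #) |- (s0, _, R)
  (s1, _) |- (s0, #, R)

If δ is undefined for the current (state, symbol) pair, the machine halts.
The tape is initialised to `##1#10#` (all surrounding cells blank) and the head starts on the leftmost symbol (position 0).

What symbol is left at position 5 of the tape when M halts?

1

state=s0 head=0 tape=[#]#1#10#   (s0,#)→(s0,_,R)
state=s0 head=1 tape=_[#]1#10#   (s0,#)→(s0,_,R)
state=s0 head=2 tape=__[1]#10#   (s0,1)→(s1,0,R)
state=s1 head=3 tape=__0[#]10#   (s1,#)→(s0,_,R)
state=s0 head=4 tape=__0_[1]0#   (s0,1)→(s1,0,R)
state=s1 head=5 tape=__0_0[0]#   (s1,0)→(s1,1,L)
state=s1 head=4 tape=__0_[0]1#   (s1,0)→(s1,1,L)
state=s1 head=3 tape=__0[_]11#   (s1,_)→(s0,#,R)
state=s0 head=4 tape=__0#[1]1#   (s0,1)→(s1,0,R)
state=s1 head=5 tape=__0#0[1]#
Cell 5 holds 1 when M halts.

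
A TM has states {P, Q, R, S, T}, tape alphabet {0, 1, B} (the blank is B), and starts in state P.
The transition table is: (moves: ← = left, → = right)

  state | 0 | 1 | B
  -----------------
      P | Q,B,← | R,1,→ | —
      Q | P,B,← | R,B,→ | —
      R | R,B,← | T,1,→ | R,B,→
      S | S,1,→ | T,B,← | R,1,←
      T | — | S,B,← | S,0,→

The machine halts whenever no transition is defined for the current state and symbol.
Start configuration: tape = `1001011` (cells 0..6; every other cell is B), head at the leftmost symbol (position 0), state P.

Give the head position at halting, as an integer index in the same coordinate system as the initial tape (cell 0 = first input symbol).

state=P head=0 tape=BB[1]001011   (P,1)→(R,1,→)
state=R head=1 tape=BB1[0]01011   (R,0)→(R,B,←)
state=R head=0 tape=BB[1]B01011   (R,1)→(T,1,→)
state=T head=1 tape=BB1[B]01011   (T,B)→(S,0,→)
state=S head=2 tape=BB10[0]1011   (S,0)→(S,1,→)
state=S head=3 tape=BB101[1]011   (S,1)→(T,B,←)
state=T head=2 tape=BB10[1]B011   (T,1)→(S,B,←)
state=S head=1 tape=BB1[0]BB011   (S,0)→(S,1,→)
state=S head=2 tape=BB11[B]B011   (S,B)→(R,1,←)
state=R head=1 tape=BB1[1]1B011   (R,1)→(T,1,→)
state=T head=2 tape=BB11[1]B011   (T,1)→(S,B,←)
state=S head=1 tape=BB1[1]BB011   (S,1)→(T,B,←)
state=T head=0 tape=BB[1]BBB011   (T,1)→(S,B,←)
state=S head=-1 tape=B[B]BBBB011   (S,B)→(R,1,←)
state=R head=-2 tape=[B]1BBBB011   (R,B)→(R,B,→)
state=R head=-1 tape=B[1]BBBB011   (R,1)→(T,1,→)
state=T head=0 tape=B1[B]BBB011   (T,B)→(S,0,→)
state=S head=1 tape=B10[B]BB011   (S,B)→(R,1,←)
state=R head=0 tape=B1[0]1BB011   (R,0)→(R,B,←)
state=R head=-1 tape=B[1]B1BB011   (R,1)→(T,1,→)
state=T head=0 tape=B1[B]1BB011   (T,B)→(S,0,→)
state=S head=1 tape=B10[1]BB011   (S,1)→(T,B,←)
state=T head=0 tape=B1[0]BBB011
At halt the head is at cell 0.

0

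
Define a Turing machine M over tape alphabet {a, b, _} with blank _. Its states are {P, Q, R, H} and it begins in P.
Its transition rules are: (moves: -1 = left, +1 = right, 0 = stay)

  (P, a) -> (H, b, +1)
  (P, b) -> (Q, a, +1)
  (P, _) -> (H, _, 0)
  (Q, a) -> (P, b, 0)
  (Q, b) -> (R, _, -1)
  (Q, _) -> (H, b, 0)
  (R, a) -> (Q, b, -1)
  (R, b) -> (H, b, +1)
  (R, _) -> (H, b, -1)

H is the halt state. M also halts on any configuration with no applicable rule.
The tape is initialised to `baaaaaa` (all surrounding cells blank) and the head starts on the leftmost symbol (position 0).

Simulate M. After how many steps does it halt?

14

P | [b]aaaaaa_   read b → write a, move +1, go to Q
Q | a[a]aaaaa_   read a → write b, move 0, go to P
P | a[b]aaaaa_   read b → write a, move +1, go to Q
Q | aa[a]aaaa_   read a → write b, move 0, go to P
P | aa[b]aaaa_   read b → write a, move +1, go to Q
Q | aaa[a]aaa_   read a → write b, move 0, go to P
P | aaa[b]aaa_   read b → write a, move +1, go to Q
Q | aaaa[a]aa_   read a → write b, move 0, go to P
P | aaaa[b]aa_   read b → write a, move +1, go to Q
Q | aaaaa[a]a_   read a → write b, move 0, go to P
P | aaaaa[b]a_   read b → write a, move +1, go to Q
Q | aaaaaa[a]_   read a → write b, move 0, go to P
P | aaaaaa[b]_   read b → write a, move +1, go to Q
Q | aaaaaaa[_]   read _ → write b, move 0, go to H
H | aaaaaaa[b]
M halts after 14 transitions.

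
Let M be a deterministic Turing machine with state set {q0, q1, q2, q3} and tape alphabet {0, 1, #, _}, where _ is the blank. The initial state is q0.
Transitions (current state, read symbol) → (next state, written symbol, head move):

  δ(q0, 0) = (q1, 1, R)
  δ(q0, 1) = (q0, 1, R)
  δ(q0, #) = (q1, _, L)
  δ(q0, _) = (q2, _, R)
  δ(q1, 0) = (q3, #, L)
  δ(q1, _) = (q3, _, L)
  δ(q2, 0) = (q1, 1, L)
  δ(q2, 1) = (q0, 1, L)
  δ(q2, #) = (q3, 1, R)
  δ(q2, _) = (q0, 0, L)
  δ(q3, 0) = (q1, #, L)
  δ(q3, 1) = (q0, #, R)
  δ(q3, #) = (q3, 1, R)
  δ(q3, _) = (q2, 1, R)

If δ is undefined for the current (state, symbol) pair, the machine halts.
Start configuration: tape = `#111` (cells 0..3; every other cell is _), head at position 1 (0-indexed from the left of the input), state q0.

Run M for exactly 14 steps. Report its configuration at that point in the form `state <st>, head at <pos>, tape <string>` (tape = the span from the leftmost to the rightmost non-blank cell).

state=q0 head=1 tape=#[1]11__   (q0,1)→(q0,1,R)
state=q0 head=2 tape=#1[1]1__   (q0,1)→(q0,1,R)
state=q0 head=3 tape=#11[1]__   (q0,1)→(q0,1,R)
state=q0 head=4 tape=#111[_]_   (q0,_)→(q2,_,R)
state=q2 head=5 tape=#111_[_]   (q2,_)→(q0,0,L)
state=q0 head=4 tape=#111[_]0   (q0,_)→(q2,_,R)
state=q2 head=5 tape=#111_[0]   (q2,0)→(q1,1,L)
state=q1 head=4 tape=#111[_]1   (q1,_)→(q3,_,L)
state=q3 head=3 tape=#11[1]_1   (q3,1)→(q0,#,R)
state=q0 head=4 tape=#11#[_]1   (q0,_)→(q2,_,R)
state=q2 head=5 tape=#11#_[1]   (q2,1)→(q0,1,L)
state=q0 head=4 tape=#11#[_]1   (q0,_)→(q2,_,R)
state=q2 head=5 tape=#11#_[1]   (q2,1)→(q0,1,L)
state=q0 head=4 tape=#11#[_]1   (q0,_)→(q2,_,R)
state=q2 head=5 tape=#11#_[1]
After 14 steps: state q2, head at 5, tape #11#_1.

state q2, head at 5, tape #11#_1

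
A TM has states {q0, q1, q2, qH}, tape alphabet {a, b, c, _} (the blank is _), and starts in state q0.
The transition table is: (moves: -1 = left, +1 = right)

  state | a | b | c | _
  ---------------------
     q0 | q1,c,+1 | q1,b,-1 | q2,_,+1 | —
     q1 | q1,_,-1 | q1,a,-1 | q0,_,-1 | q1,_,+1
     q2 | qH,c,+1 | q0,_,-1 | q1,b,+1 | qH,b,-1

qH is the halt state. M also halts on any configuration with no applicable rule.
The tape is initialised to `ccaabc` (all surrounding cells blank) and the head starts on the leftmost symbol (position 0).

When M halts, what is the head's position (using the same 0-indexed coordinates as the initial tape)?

4

q0 | [c]caabc   read c → write _, move +1, go to q2
q2 | _[c]aabc   read c → write b, move +1, go to q1
q1 | _b[a]abc   read a → write _, move -1, go to q1
q1 | _[b]_abc   read b → write a, move -1, go to q1
q1 | [_]a_abc   read _ → write _, move +1, go to q1
q1 | _[a]_abc   read a → write _, move -1, go to q1
q1 | [_]__abc   read _ → write _, move +1, go to q1
q1 | _[_]_abc   read _ → write _, move +1, go to q1
q1 | __[_]abc   read _ → write _, move +1, go to q1
q1 | ___[a]bc   read a → write _, move -1, go to q1
q1 | __[_]_bc   read _ → write _, move +1, go to q1
q1 | ___[_]bc   read _ → write _, move +1, go to q1
q1 | ____[b]c   read b → write a, move -1, go to q1
q1 | ___[_]ac   read _ → write _, move +1, go to q1
q1 | ____[a]c   read a → write _, move -1, go to q1
q1 | ___[_]_c   read _ → write _, move +1, go to q1
q1 | ____[_]c   read _ → write _, move +1, go to q1
q1 | _____[c]   read c → write _, move -1, go to q0
q0 | ____[_]_
At halt the head is at cell 4.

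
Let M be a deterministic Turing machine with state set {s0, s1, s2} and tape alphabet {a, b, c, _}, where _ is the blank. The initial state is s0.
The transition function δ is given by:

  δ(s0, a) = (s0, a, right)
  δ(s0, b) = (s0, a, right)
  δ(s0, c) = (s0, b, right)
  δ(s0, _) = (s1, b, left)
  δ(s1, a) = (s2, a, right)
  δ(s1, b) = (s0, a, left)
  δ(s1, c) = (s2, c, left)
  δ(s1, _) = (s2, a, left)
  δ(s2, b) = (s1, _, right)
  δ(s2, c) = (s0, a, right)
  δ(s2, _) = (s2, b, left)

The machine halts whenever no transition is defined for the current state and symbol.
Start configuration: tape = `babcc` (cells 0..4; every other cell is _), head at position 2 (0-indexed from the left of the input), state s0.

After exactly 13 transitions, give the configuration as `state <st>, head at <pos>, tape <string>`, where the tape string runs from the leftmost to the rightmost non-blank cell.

s0 | ba[b]cc___   read b → write a, move right, go to s0
s0 | baa[c]c___   read c → write b, move right, go to s0
s0 | baab[c]___   read c → write b, move right, go to s0
s0 | baabb[_]__   read _ → write b, move left, go to s1
s1 | baab[b]b__   read b → write a, move left, go to s0
s0 | baa[b]ab__   read b → write a, move right, go to s0
s0 | baaa[a]b__   read a → write a, move right, go to s0
s0 | baaaa[b]__   read b → write a, move right, go to s0
s0 | baaaaa[_]_   read _ → write b, move left, go to s1
s1 | baaaa[a]b_   read a → write a, move right, go to s2
s2 | baaaaa[b]_   read b → write _, move right, go to s1
s1 | baaaaa_[_]   read _ → write a, move left, go to s2
s2 | baaaaa[_]a   read _ → write b, move left, go to s2
s2 | baaaa[a]ba
After 13 steps: state s2, head at 5, tape baaaaaba.

state s2, head at 5, tape baaaaaba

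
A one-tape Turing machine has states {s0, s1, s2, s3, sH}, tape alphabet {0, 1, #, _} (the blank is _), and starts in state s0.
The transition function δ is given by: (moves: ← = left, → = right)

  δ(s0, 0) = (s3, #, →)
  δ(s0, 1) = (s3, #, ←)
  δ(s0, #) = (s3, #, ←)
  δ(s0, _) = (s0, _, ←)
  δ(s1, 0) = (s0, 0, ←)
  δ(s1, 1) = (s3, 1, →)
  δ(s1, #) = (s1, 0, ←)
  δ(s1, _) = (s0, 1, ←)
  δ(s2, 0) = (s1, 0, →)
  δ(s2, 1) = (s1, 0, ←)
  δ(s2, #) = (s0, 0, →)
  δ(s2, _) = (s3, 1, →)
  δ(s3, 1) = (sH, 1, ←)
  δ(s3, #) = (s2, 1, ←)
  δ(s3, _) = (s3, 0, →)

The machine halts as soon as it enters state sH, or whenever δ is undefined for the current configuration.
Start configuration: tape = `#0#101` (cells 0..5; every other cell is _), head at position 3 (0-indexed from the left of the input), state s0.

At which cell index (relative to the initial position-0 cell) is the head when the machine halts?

s0 | _#0#[1]01   read 1 → write #, move ←, go to s3
s3 | _#0[#]#01   read # → write 1, move ←, go to s2
s2 | _#[0]1#01   read 0 → write 0, move →, go to s1
s1 | _#0[1]#01   read 1 → write 1, move →, go to s3
s3 | _#01[#]01   read # → write 1, move ←, go to s2
s2 | _#0[1]101   read 1 → write 0, move ←, go to s1
s1 | _#[0]0101   read 0 → write 0, move ←, go to s0
s0 | _[#]00101   read # → write #, move ←, go to s3
s3 | [_]#00101   read _ → write 0, move →, go to s3
s3 | 0[#]00101   read # → write 1, move ←, go to s2
s2 | [0]100101   read 0 → write 0, move →, go to s1
s1 | 0[1]00101   read 1 → write 1, move →, go to s3
s3 | 01[0]0101
At halt the head is at cell 1.

1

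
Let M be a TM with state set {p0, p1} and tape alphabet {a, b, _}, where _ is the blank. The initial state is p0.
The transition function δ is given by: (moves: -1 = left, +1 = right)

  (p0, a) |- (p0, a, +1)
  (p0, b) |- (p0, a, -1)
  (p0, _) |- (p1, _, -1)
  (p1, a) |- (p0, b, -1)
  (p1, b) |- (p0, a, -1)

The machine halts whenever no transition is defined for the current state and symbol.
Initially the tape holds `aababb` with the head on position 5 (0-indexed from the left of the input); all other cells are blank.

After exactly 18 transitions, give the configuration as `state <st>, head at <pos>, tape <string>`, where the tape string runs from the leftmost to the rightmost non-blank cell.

p0 | aabab[b]_   read b → write a, move -1, go to p0
p0 | aaba[b]a_   read b → write a, move -1, go to p0
p0 | aab[a]aa_   read a → write a, move +1, go to p0
p0 | aaba[a]a_   read a → write a, move +1, go to p0
p0 | aabaa[a]_   read a → write a, move +1, go to p0
p0 | aabaaa[_]   read _ → write _, move -1, go to p1
p1 | aabaa[a]_   read a → write b, move -1, go to p0
p0 | aaba[a]b_   read a → write a, move +1, go to p0
p0 | aabaa[b]_   read b → write a, move -1, go to p0
p0 | aaba[a]a_   read a → write a, move +1, go to p0
p0 | aabaa[a]_   read a → write a, move +1, go to p0
p0 | aabaaa[_]   read _ → write _, move -1, go to p1
p1 | aabaa[a]_   read a → write b, move -1, go to p0
p0 | aaba[a]b_   read a → write a, move +1, go to p0
p0 | aabaa[b]_   read b → write a, move -1, go to p0
p0 | aaba[a]a_   read a → write a, move +1, go to p0
p0 | aabaa[a]_   read a → write a, move +1, go to p0
p0 | aabaaa[_]   read _ → write _, move -1, go to p1
p1 | aabaa[a]_
After 18 steps: state p1, head at 5, tape aabaaa.

state p1, head at 5, tape aabaaa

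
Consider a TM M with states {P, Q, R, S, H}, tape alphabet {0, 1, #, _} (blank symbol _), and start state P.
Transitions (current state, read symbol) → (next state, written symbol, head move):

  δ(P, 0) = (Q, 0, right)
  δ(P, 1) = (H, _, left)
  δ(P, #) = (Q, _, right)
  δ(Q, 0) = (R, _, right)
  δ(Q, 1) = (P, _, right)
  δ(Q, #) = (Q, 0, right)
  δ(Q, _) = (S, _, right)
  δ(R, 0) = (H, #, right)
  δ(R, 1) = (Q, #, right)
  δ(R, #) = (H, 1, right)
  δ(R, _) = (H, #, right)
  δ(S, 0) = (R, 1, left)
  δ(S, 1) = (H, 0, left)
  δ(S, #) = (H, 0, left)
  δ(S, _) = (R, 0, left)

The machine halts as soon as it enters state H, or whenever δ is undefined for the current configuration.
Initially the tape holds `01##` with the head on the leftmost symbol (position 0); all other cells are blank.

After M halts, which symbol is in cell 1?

_

P | [0]1##__   read 0 → write 0, move right, go to Q
Q | 0[1]##__   read 1 → write _, move right, go to P
P | 0_[#]#__   read # → write _, move right, go to Q
Q | 0__[#]__   read # → write 0, move right, go to Q
Q | 0__0[_]_   read _ → write _, move right, go to S
S | 0__0_[_]   read _ → write 0, move left, go to R
R | 0__0[_]0   read _ → write #, move right, go to H
H | 0__0#[0]
Cell 1 holds _ when M halts.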